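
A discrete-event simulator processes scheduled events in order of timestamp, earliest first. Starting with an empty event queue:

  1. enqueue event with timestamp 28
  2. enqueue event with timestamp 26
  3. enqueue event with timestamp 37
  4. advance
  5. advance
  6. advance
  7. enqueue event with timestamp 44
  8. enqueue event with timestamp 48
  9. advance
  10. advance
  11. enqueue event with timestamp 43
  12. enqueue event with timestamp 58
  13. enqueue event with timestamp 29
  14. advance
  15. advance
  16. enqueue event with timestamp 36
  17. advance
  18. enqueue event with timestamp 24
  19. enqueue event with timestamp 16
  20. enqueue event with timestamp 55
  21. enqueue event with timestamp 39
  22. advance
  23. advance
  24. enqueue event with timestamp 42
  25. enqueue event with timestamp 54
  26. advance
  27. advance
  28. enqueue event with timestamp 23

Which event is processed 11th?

insert 28 → {28}
insert 26 → {26, 28}
insert 37 → {26, 28, 37}
advance → 26; now {28, 37}
advance → 28; now {37}
advance → 37; now {}
insert 44 → {44}
insert 48 → {44, 48}
advance → 44; now {48}
advance → 48; now {}
insert 43 → {43}
insert 58 → {43, 58}
insert 29 → {29, 43, 58}
advance → 29; now {43, 58}
advance → 43; now {58}
insert 36 → {36, 58}
advance → 36; now {58}
insert 24 → {24, 58}
insert 16 → {16, 24, 58}
insert 55 → {16, 24, 55, 58}
insert 39 → {16, 24, 39, 55, 58}
advance → 16; now {24, 39, 55, 58}
advance → 24; now {39, 55, 58}
insert 42 → {39, 42, 55, 58}
insert 54 → {39, 42, 54, 55, 58}
advance → 39; now {42, 54, 55, 58}
advance → 42; now {54, 55, 58}
insert 23 → {23, 54, 55, 58}

39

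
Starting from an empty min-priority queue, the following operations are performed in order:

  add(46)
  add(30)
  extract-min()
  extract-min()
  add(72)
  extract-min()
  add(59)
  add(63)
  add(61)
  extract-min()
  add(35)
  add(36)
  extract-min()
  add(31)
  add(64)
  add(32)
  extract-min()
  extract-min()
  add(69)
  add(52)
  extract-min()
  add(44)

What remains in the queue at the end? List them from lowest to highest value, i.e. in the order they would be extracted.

[44, 52, 61, 63, 64, 69]

insert 46 → {46}
insert 30 → {30, 46}
extract-min → 30; now {46}
extract-min → 46; now {}
insert 72 → {72}
extract-min → 72; now {}
insert 59 → {59}
insert 63 → {59, 63}
insert 61 → {59, 61, 63}
extract-min → 59; now {61, 63}
insert 35 → {35, 61, 63}
insert 36 → {35, 36, 61, 63}
extract-min → 35; now {36, 61, 63}
insert 31 → {31, 36, 61, 63}
insert 64 → {31, 36, 61, 63, 64}
insert 32 → {31, 32, 36, 61, 63, 64}
extract-min → 31; now {32, 36, 61, 63, 64}
extract-min → 32; now {36, 61, 63, 64}
insert 69 → {36, 61, 63, 64, 69}
insert 52 → {36, 52, 61, 63, 64, 69}
extract-min → 36; now {52, 61, 63, 64, 69}
insert 44 → {44, 52, 61, 63, 64, 69}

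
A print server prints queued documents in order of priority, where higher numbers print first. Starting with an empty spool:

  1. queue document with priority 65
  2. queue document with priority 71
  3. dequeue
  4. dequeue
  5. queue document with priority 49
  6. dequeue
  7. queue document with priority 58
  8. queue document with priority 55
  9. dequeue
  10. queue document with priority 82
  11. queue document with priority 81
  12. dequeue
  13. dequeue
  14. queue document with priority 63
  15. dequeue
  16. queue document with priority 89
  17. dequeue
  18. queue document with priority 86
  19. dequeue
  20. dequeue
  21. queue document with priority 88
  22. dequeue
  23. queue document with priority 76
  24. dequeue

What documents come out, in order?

71, 65, 49, 58, 82, 81, 63, 89, 86, 55, 88, 76

insert 65 → {65}
insert 71 → {71, 65}
dequeue → 71; now {65}
dequeue → 65; now {}
insert 49 → {49}
dequeue → 49; now {}
insert 58 → {58}
insert 55 → {58, 55}
dequeue → 58; now {55}
insert 82 → {82, 55}
insert 81 → {82, 81, 55}
dequeue → 82; now {81, 55}
dequeue → 81; now {55}
insert 63 → {63, 55}
dequeue → 63; now {55}
insert 89 → {89, 55}
dequeue → 89; now {55}
insert 86 → {86, 55}
dequeue → 86; now {55}
dequeue → 55; now {}
insert 88 → {88}
dequeue → 88; now {}
insert 76 → {76}
dequeue → 76; now {}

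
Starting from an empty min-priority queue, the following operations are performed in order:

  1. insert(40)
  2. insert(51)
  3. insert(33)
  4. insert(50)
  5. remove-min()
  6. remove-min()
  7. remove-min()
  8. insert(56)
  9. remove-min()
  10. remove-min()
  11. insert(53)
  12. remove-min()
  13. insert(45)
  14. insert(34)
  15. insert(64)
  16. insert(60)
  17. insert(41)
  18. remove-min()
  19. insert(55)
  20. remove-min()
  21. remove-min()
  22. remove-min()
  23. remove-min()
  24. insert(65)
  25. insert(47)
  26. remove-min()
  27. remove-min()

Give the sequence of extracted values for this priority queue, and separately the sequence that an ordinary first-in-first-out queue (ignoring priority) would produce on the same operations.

priority queue: [33, 40, 50, 51, 56, 53, 34, 41, 45, 55, 60, 47, 64]; FIFO queue: 40, 51, 33, 50, 56, 53, 45, 34, 64, 60, 41, 55, 65

insert 40 → {40}
insert 51 → {40, 51}
insert 33 → {33, 40, 51}
insert 50 → {33, 40, 50, 51}
remove-min → 33; now {40, 50, 51}
remove-min → 40; now {50, 51}
remove-min → 50; now {51}
insert 56 → {51, 56}
remove-min → 51; now {56}
remove-min → 56; now {}
insert 53 → {53}
remove-min → 53; now {}
insert 45 → {45}
insert 34 → {34, 45}
insert 64 → {34, 45, 64}
insert 60 → {34, 45, 60, 64}
insert 41 → {34, 41, 45, 60, 64}
remove-min → 34; now {41, 45, 60, 64}
insert 55 → {41, 45, 55, 60, 64}
remove-min → 41; now {45, 55, 60, 64}
remove-min → 45; now {55, 60, 64}
remove-min → 55; now {60, 64}
remove-min → 60; now {64}
insert 65 → {64, 65}
insert 47 → {47, 64, 65}
remove-min → 47; now {64, 65}
remove-min → 64; now {65}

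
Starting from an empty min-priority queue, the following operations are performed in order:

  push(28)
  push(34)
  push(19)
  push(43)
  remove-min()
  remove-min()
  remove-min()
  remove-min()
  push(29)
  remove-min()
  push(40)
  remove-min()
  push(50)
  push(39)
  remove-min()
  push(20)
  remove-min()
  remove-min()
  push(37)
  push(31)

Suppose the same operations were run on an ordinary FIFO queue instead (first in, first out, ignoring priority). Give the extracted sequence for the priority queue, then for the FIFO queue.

priority queue: 19, 28, 34, 43, 29, 40, 39, 20, 50; FIFO queue: [28, 34, 19, 43, 29, 40, 50, 39, 20]

insert 28 → {28}
insert 34 → {28, 34}
insert 19 → {19, 28, 34}
insert 43 → {19, 28, 34, 43}
remove-min → 19; now {28, 34, 43}
remove-min → 28; now {34, 43}
remove-min → 34; now {43}
remove-min → 43; now {}
insert 29 → {29}
remove-min → 29; now {}
insert 40 → {40}
remove-min → 40; now {}
insert 50 → {50}
insert 39 → {39, 50}
remove-min → 39; now {50}
insert 20 → {20, 50}
remove-min → 20; now {50}
remove-min → 50; now {}
insert 37 → {37}
insert 31 → {31, 37}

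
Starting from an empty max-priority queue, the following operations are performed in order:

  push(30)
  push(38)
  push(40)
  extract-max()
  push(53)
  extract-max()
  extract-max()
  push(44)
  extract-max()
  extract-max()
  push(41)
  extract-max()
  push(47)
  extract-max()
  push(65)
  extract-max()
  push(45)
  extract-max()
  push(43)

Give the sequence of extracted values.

40, 53, 38, 44, 30, 41, 47, 65, 45

insert 30 → {30}
insert 38 → {38, 30}
insert 40 → {40, 38, 30}
extract-max → 40; now {38, 30}
insert 53 → {53, 38, 30}
extract-max → 53; now {38, 30}
extract-max → 38; now {30}
insert 44 → {44, 30}
extract-max → 44; now {30}
extract-max → 30; now {}
insert 41 → {41}
extract-max → 41; now {}
insert 47 → {47}
extract-max → 47; now {}
insert 65 → {65}
extract-max → 65; now {}
insert 45 → {45}
extract-max → 45; now {}
insert 43 → {43}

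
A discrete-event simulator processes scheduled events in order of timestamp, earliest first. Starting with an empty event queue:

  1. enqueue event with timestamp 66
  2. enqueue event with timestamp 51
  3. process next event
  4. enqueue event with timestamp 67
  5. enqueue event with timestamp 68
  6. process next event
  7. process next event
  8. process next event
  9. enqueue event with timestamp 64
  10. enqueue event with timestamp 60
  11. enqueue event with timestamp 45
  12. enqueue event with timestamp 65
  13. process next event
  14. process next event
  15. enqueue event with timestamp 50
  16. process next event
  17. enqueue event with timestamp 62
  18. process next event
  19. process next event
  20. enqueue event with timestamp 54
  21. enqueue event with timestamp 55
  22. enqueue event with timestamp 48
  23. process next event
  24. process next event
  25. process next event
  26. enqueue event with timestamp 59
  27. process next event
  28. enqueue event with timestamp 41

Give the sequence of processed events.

insert 66 → {66}
insert 51 → {51, 66}
process next event → 51; now {66}
insert 67 → {66, 67}
insert 68 → {66, 67, 68}
process next event → 66; now {67, 68}
process next event → 67; now {68}
process next event → 68; now {}
insert 64 → {64}
insert 60 → {60, 64}
insert 45 → {45, 60, 64}
insert 65 → {45, 60, 64, 65}
process next event → 45; now {60, 64, 65}
process next event → 60; now {64, 65}
insert 50 → {50, 64, 65}
process next event → 50; now {64, 65}
insert 62 → {62, 64, 65}
process next event → 62; now {64, 65}
process next event → 64; now {65}
insert 54 → {54, 65}
insert 55 → {54, 55, 65}
insert 48 → {48, 54, 55, 65}
process next event → 48; now {54, 55, 65}
process next event → 54; now {55, 65}
process next event → 55; now {65}
insert 59 → {59, 65}
process next event → 59; now {65}
insert 41 → {41, 65}

51 → 66 → 67 → 68 → 45 → 60 → 50 → 62 → 64 → 48 → 54 → 55 → 59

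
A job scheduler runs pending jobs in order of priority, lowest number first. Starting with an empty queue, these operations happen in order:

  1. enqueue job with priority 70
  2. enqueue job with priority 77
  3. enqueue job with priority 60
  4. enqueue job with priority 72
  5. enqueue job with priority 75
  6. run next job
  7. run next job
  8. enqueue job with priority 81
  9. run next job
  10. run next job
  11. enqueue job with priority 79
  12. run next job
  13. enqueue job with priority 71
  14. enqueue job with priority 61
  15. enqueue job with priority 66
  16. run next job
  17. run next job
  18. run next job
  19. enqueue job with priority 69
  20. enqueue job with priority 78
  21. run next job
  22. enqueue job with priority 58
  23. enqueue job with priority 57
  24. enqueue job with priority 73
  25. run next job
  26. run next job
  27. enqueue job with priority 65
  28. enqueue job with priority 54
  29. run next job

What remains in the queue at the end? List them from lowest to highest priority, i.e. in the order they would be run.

insert 70 → {70}
insert 77 → {70, 77}
insert 60 → {60, 70, 77}
insert 72 → {60, 70, 72, 77}
insert 75 → {60, 70, 72, 75, 77}
run next job → 60; now {70, 72, 75, 77}
run next job → 70; now {72, 75, 77}
insert 81 → {72, 75, 77, 81}
run next job → 72; now {75, 77, 81}
run next job → 75; now {77, 81}
insert 79 → {77, 79, 81}
run next job → 77; now {79, 81}
insert 71 → {71, 79, 81}
insert 61 → {61, 71, 79, 81}
insert 66 → {61, 66, 71, 79, 81}
run next job → 61; now {66, 71, 79, 81}
run next job → 66; now {71, 79, 81}
run next job → 71; now {79, 81}
insert 69 → {69, 79, 81}
insert 78 → {69, 78, 79, 81}
run next job → 69; now {78, 79, 81}
insert 58 → {58, 78, 79, 81}
insert 57 → {57, 58, 78, 79, 81}
insert 73 → {57, 58, 73, 78, 79, 81}
run next job → 57; now {58, 73, 78, 79, 81}
run next job → 58; now {73, 78, 79, 81}
insert 65 → {65, 73, 78, 79, 81}
insert 54 → {54, 65, 73, 78, 79, 81}
run next job → 54; now {65, 73, 78, 79, 81}

65 → 73 → 78 → 79 → 81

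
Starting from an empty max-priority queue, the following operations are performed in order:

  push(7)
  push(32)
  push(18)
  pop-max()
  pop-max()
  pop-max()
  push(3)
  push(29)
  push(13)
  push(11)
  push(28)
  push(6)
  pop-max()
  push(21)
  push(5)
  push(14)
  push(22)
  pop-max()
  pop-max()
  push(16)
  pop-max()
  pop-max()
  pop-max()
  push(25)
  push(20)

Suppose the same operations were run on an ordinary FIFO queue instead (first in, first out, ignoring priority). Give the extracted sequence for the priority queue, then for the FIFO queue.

insert 7 → {7}
insert 32 → {32, 7}
insert 18 → {32, 18, 7}
pop-max → 32; now {18, 7}
pop-max → 18; now {7}
pop-max → 7; now {}
insert 3 → {3}
insert 29 → {29, 3}
insert 13 → {29, 13, 3}
insert 11 → {29, 13, 11, 3}
insert 28 → {29, 28, 13, 11, 3}
insert 6 → {29, 28, 13, 11, 6, 3}
pop-max → 29; now {28, 13, 11, 6, 3}
insert 21 → {28, 21, 13, 11, 6, 3}
insert 5 → {28, 21, 13, 11, 6, 5, 3}
insert 14 → {28, 21, 14, 13, 11, 6, 5, 3}
insert 22 → {28, 22, 21, 14, 13, 11, 6, 5, 3}
pop-max → 28; now {22, 21, 14, 13, 11, 6, 5, 3}
pop-max → 22; now {21, 14, 13, 11, 6, 5, 3}
insert 16 → {21, 16, 14, 13, 11, 6, 5, 3}
pop-max → 21; now {16, 14, 13, 11, 6, 5, 3}
pop-max → 16; now {14, 13, 11, 6, 5, 3}
pop-max → 14; now {13, 11, 6, 5, 3}
insert 25 → {25, 13, 11, 6, 5, 3}
insert 20 → {25, 20, 13, 11, 6, 5, 3}

priority queue: 32 → 18 → 7 → 29 → 28 → 22 → 21 → 16 → 14; FIFO queue: 7 → 32 → 18 → 3 → 29 → 13 → 11 → 28 → 6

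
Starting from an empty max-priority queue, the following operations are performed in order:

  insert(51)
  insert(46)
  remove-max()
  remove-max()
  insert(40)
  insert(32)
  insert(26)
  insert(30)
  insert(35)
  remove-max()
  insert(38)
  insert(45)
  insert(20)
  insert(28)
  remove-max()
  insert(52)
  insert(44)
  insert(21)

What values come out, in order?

insert 51 → {51}
insert 46 → {51, 46}
remove-max → 51; now {46}
remove-max → 46; now {}
insert 40 → {40}
insert 32 → {40, 32}
insert 26 → {40, 32, 26}
insert 30 → {40, 32, 30, 26}
insert 35 → {40, 35, 32, 30, 26}
remove-max → 40; now {35, 32, 30, 26}
insert 38 → {38, 35, 32, 30, 26}
insert 45 → {45, 38, 35, 32, 30, 26}
insert 20 → {45, 38, 35, 32, 30, 26, 20}
insert 28 → {45, 38, 35, 32, 30, 28, 26, 20}
remove-max → 45; now {38, 35, 32, 30, 28, 26, 20}
insert 52 → {52, 38, 35, 32, 30, 28, 26, 20}
insert 44 → {52, 44, 38, 35, 32, 30, 28, 26, 20}
insert 21 → {52, 44, 38, 35, 32, 30, 28, 26, 21, 20}

[51, 46, 40, 45]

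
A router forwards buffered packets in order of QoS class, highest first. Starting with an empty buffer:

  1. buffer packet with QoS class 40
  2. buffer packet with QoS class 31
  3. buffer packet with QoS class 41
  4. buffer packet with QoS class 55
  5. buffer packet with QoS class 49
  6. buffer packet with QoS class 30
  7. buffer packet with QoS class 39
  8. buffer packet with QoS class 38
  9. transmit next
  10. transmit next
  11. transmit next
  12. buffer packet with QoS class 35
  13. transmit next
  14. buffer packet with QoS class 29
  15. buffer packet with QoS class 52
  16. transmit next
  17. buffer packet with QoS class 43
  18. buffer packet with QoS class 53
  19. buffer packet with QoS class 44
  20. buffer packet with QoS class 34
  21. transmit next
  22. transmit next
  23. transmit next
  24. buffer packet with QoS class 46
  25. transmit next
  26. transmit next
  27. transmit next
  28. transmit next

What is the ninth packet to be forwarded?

insert 40 → {40}
insert 31 → {40, 31}
insert 41 → {41, 40, 31}
insert 55 → {55, 41, 40, 31}
insert 49 → {55, 49, 41, 40, 31}
insert 30 → {55, 49, 41, 40, 31, 30}
insert 39 → {55, 49, 41, 40, 39, 31, 30}
insert 38 → {55, 49, 41, 40, 39, 38, 31, 30}
transmit next → 55; now {49, 41, 40, 39, 38, 31, 30}
transmit next → 49; now {41, 40, 39, 38, 31, 30}
transmit next → 41; now {40, 39, 38, 31, 30}
insert 35 → {40, 39, 38, 35, 31, 30}
transmit next → 40; now {39, 38, 35, 31, 30}
insert 29 → {39, 38, 35, 31, 30, 29}
insert 52 → {52, 39, 38, 35, 31, 30, 29}
transmit next → 52; now {39, 38, 35, 31, 30, 29}
insert 43 → {43, 39, 38, 35, 31, 30, 29}
insert 53 → {53, 43, 39, 38, 35, 31, 30, 29}
insert 44 → {53, 44, 43, 39, 38, 35, 31, 30, 29}
insert 34 → {53, 44, 43, 39, 38, 35, 34, 31, 30, 29}
transmit next → 53; now {44, 43, 39, 38, 35, 34, 31, 30, 29}
transmit next → 44; now {43, 39, 38, 35, 34, 31, 30, 29}
transmit next → 43; now {39, 38, 35, 34, 31, 30, 29}
insert 46 → {46, 39, 38, 35, 34, 31, 30, 29}
transmit next → 46; now {39, 38, 35, 34, 31, 30, 29}
transmit next → 39; now {38, 35, 34, 31, 30, 29}
transmit next → 38; now {35, 34, 31, 30, 29}
transmit next → 35; now {34, 31, 30, 29}

46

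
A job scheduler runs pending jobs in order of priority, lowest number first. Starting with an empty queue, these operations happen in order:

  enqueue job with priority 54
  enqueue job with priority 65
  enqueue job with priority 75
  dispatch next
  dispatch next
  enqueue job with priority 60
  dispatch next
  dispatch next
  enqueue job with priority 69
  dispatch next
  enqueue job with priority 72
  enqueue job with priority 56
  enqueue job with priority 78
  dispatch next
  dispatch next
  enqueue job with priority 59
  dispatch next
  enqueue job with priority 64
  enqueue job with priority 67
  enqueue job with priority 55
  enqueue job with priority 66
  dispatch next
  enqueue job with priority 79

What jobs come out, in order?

54 → 65 → 60 → 75 → 69 → 56 → 72 → 59 → 55

insert 54 → {54}
insert 65 → {54, 65}
insert 75 → {54, 65, 75}
dispatch next → 54; now {65, 75}
dispatch next → 65; now {75}
insert 60 → {60, 75}
dispatch next → 60; now {75}
dispatch next → 75; now {}
insert 69 → {69}
dispatch next → 69; now {}
insert 72 → {72}
insert 56 → {56, 72}
insert 78 → {56, 72, 78}
dispatch next → 56; now {72, 78}
dispatch next → 72; now {78}
insert 59 → {59, 78}
dispatch next → 59; now {78}
insert 64 → {64, 78}
insert 67 → {64, 67, 78}
insert 55 → {55, 64, 67, 78}
insert 66 → {55, 64, 66, 67, 78}
dispatch next → 55; now {64, 66, 67, 78}
insert 79 → {64, 66, 67, 78, 79}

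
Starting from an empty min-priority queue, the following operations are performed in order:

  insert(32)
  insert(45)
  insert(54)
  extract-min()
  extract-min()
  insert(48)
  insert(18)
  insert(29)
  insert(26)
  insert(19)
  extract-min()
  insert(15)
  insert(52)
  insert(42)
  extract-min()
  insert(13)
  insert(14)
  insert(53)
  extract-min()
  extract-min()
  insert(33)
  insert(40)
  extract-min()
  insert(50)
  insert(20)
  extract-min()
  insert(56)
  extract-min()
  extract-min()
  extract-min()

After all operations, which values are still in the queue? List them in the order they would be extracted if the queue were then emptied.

insert 32 → {32}
insert 45 → {32, 45}
insert 54 → {32, 45, 54}
extract-min → 32; now {45, 54}
extract-min → 45; now {54}
insert 48 → {48, 54}
insert 18 → {18, 48, 54}
insert 29 → {18, 29, 48, 54}
insert 26 → {18, 26, 29, 48, 54}
insert 19 → {18, 19, 26, 29, 48, 54}
extract-min → 18; now {19, 26, 29, 48, 54}
insert 15 → {15, 19, 26, 29, 48, 54}
insert 52 → {15, 19, 26, 29, 48, 52, 54}
insert 42 → {15, 19, 26, 29, 42, 48, 52, 54}
extract-min → 15; now {19, 26, 29, 42, 48, 52, 54}
insert 13 → {13, 19, 26, 29, 42, 48, 52, 54}
insert 14 → {13, 14, 19, 26, 29, 42, 48, 52, 54}
insert 53 → {13, 14, 19, 26, 29, 42, 48, 52, 53, 54}
extract-min → 13; now {14, 19, 26, 29, 42, 48, 52, 53, 54}
extract-min → 14; now {19, 26, 29, 42, 48, 52, 53, 54}
insert 33 → {19, 26, 29, 33, 42, 48, 52, 53, 54}
insert 40 → {19, 26, 29, 33, 40, 42, 48, 52, 53, 54}
extract-min → 19; now {26, 29, 33, 40, 42, 48, 52, 53, 54}
insert 50 → {26, 29, 33, 40, 42, 48, 50, 52, 53, 54}
insert 20 → {20, 26, 29, 33, 40, 42, 48, 50, 52, 53, 54}
extract-min → 20; now {26, 29, 33, 40, 42, 48, 50, 52, 53, 54}
insert 56 → {26, 29, 33, 40, 42, 48, 50, 52, 53, 54, 56}
extract-min → 26; now {29, 33, 40, 42, 48, 50, 52, 53, 54, 56}
extract-min → 29; now {33, 40, 42, 48, 50, 52, 53, 54, 56}
extract-min → 33; now {40, 42, 48, 50, 52, 53, 54, 56}

[40, 42, 48, 50, 52, 53, 54, 56]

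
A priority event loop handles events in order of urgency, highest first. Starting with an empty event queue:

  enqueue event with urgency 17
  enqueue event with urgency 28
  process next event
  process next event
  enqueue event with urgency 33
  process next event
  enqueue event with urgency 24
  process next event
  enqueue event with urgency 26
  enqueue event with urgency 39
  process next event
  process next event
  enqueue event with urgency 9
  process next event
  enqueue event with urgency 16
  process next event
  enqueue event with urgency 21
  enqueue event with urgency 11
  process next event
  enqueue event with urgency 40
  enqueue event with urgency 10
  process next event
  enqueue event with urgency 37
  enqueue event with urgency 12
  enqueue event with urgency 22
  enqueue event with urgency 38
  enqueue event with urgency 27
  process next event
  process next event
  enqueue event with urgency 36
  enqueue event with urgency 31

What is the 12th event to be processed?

37

insert 17 → {17}
insert 28 → {28, 17}
process next event → 28; now {17}
process next event → 17; now {}
insert 33 → {33}
process next event → 33; now {}
insert 24 → {24}
process next event → 24; now {}
insert 26 → {26}
insert 39 → {39, 26}
process next event → 39; now {26}
process next event → 26; now {}
insert 9 → {9}
process next event → 9; now {}
insert 16 → {16}
process next event → 16; now {}
insert 21 → {21}
insert 11 → {21, 11}
process next event → 21; now {11}
insert 40 → {40, 11}
insert 10 → {40, 11, 10}
process next event → 40; now {11, 10}
insert 37 → {37, 11, 10}
insert 12 → {37, 12, 11, 10}
insert 22 → {37, 22, 12, 11, 10}
insert 38 → {38, 37, 22, 12, 11, 10}
insert 27 → {38, 37, 27, 22, 12, 11, 10}
process next event → 38; now {37, 27, 22, 12, 11, 10}
process next event → 37; now {27, 22, 12, 11, 10}
insert 36 → {36, 27, 22, 12, 11, 10}
insert 31 → {36, 31, 27, 22, 12, 11, 10}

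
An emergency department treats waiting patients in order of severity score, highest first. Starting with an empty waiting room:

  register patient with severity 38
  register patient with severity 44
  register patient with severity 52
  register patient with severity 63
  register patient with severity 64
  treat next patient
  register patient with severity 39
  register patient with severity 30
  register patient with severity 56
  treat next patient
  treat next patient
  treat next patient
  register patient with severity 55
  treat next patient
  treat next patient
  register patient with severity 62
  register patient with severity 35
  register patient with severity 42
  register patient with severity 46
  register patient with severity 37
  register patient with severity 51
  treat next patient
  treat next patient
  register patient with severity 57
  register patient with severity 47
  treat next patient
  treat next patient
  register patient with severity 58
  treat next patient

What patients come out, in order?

insert 38 → {38}
insert 44 → {44, 38}
insert 52 → {52, 44, 38}
insert 63 → {63, 52, 44, 38}
insert 64 → {64, 63, 52, 44, 38}
treat next patient → 64; now {63, 52, 44, 38}
insert 39 → {63, 52, 44, 39, 38}
insert 30 → {63, 52, 44, 39, 38, 30}
insert 56 → {63, 56, 52, 44, 39, 38, 30}
treat next patient → 63; now {56, 52, 44, 39, 38, 30}
treat next patient → 56; now {52, 44, 39, 38, 30}
treat next patient → 52; now {44, 39, 38, 30}
insert 55 → {55, 44, 39, 38, 30}
treat next patient → 55; now {44, 39, 38, 30}
treat next patient → 44; now {39, 38, 30}
insert 62 → {62, 39, 38, 30}
insert 35 → {62, 39, 38, 35, 30}
insert 42 → {62, 42, 39, 38, 35, 30}
insert 46 → {62, 46, 42, 39, 38, 35, 30}
insert 37 → {62, 46, 42, 39, 38, 37, 35, 30}
insert 51 → {62, 51, 46, 42, 39, 38, 37, 35, 30}
treat next patient → 62; now {51, 46, 42, 39, 38, 37, 35, 30}
treat next patient → 51; now {46, 42, 39, 38, 37, 35, 30}
insert 57 → {57, 46, 42, 39, 38, 37, 35, 30}
insert 47 → {57, 47, 46, 42, 39, 38, 37, 35, 30}
treat next patient → 57; now {47, 46, 42, 39, 38, 37, 35, 30}
treat next patient → 47; now {46, 42, 39, 38, 37, 35, 30}
insert 58 → {58, 46, 42, 39, 38, 37, 35, 30}
treat next patient → 58; now {46, 42, 39, 38, 37, 35, 30}

[64, 63, 56, 52, 55, 44, 62, 51, 57, 47, 58]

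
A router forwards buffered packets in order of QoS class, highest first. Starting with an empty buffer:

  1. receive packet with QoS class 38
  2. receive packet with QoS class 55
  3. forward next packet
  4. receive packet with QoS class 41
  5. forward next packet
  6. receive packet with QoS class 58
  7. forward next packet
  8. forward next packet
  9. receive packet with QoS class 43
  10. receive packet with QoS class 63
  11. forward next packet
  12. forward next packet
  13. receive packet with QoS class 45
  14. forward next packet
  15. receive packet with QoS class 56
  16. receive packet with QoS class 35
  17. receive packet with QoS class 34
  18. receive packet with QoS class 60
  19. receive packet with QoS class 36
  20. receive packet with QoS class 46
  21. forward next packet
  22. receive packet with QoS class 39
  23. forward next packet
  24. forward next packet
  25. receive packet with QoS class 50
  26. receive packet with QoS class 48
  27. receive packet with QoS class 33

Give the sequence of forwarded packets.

55 → 41 → 58 → 38 → 63 → 43 → 45 → 60 → 56 → 46

insert 38 → {38}
insert 55 → {55, 38}
forward next packet → 55; now {38}
insert 41 → {41, 38}
forward next packet → 41; now {38}
insert 58 → {58, 38}
forward next packet → 58; now {38}
forward next packet → 38; now {}
insert 43 → {43}
insert 63 → {63, 43}
forward next packet → 63; now {43}
forward next packet → 43; now {}
insert 45 → {45}
forward next packet → 45; now {}
insert 56 → {56}
insert 35 → {56, 35}
insert 34 → {56, 35, 34}
insert 60 → {60, 56, 35, 34}
insert 36 → {60, 56, 36, 35, 34}
insert 46 → {60, 56, 46, 36, 35, 34}
forward next packet → 60; now {56, 46, 36, 35, 34}
insert 39 → {56, 46, 39, 36, 35, 34}
forward next packet → 56; now {46, 39, 36, 35, 34}
forward next packet → 46; now {39, 36, 35, 34}
insert 50 → {50, 39, 36, 35, 34}
insert 48 → {50, 48, 39, 36, 35, 34}
insert 33 → {50, 48, 39, 36, 35, 34, 33}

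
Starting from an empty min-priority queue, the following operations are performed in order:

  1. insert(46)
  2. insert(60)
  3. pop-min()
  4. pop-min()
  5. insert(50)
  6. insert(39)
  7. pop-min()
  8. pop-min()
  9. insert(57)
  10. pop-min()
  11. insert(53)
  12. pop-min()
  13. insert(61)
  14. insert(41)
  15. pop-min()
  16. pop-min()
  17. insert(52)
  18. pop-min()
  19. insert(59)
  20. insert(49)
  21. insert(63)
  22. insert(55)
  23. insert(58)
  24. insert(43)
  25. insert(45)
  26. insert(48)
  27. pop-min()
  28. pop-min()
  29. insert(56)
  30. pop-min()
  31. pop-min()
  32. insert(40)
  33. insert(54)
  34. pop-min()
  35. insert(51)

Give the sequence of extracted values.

46, 60, 39, 50, 57, 53, 41, 61, 52, 43, 45, 48, 49, 40

insert 46 → {46}
insert 60 → {46, 60}
pop-min → 46; now {60}
pop-min → 60; now {}
insert 50 → {50}
insert 39 → {39, 50}
pop-min → 39; now {50}
pop-min → 50; now {}
insert 57 → {57}
pop-min → 57; now {}
insert 53 → {53}
pop-min → 53; now {}
insert 61 → {61}
insert 41 → {41, 61}
pop-min → 41; now {61}
pop-min → 61; now {}
insert 52 → {52}
pop-min → 52; now {}
insert 59 → {59}
insert 49 → {49, 59}
insert 63 → {49, 59, 63}
insert 55 → {49, 55, 59, 63}
insert 58 → {49, 55, 58, 59, 63}
insert 43 → {43, 49, 55, 58, 59, 63}
insert 45 → {43, 45, 49, 55, 58, 59, 63}
insert 48 → {43, 45, 48, 49, 55, 58, 59, 63}
pop-min → 43; now {45, 48, 49, 55, 58, 59, 63}
pop-min → 45; now {48, 49, 55, 58, 59, 63}
insert 56 → {48, 49, 55, 56, 58, 59, 63}
pop-min → 48; now {49, 55, 56, 58, 59, 63}
pop-min → 49; now {55, 56, 58, 59, 63}
insert 40 → {40, 55, 56, 58, 59, 63}
insert 54 → {40, 54, 55, 56, 58, 59, 63}
pop-min → 40; now {54, 55, 56, 58, 59, 63}
insert 51 → {51, 54, 55, 56, 58, 59, 63}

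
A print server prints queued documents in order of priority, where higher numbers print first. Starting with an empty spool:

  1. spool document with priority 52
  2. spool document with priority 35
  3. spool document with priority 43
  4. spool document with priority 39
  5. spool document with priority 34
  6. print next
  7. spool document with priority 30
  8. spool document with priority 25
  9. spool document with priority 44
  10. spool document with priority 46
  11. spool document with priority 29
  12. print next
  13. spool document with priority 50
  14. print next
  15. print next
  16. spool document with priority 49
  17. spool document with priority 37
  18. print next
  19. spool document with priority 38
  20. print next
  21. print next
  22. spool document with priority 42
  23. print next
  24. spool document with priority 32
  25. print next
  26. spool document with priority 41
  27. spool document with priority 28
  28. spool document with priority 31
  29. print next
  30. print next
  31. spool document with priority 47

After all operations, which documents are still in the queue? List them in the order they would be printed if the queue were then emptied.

insert 52 → {52}
insert 35 → {52, 35}
insert 43 → {52, 43, 35}
insert 39 → {52, 43, 39, 35}
insert 34 → {52, 43, 39, 35, 34}
print next → 52; now {43, 39, 35, 34}
insert 30 → {43, 39, 35, 34, 30}
insert 25 → {43, 39, 35, 34, 30, 25}
insert 44 → {44, 43, 39, 35, 34, 30, 25}
insert 46 → {46, 44, 43, 39, 35, 34, 30, 25}
insert 29 → {46, 44, 43, 39, 35, 34, 30, 29, 25}
print next → 46; now {44, 43, 39, 35, 34, 30, 29, 25}
insert 50 → {50, 44, 43, 39, 35, 34, 30, 29, 25}
print next → 50; now {44, 43, 39, 35, 34, 30, 29, 25}
print next → 44; now {43, 39, 35, 34, 30, 29, 25}
insert 49 → {49, 43, 39, 35, 34, 30, 29, 25}
insert 37 → {49, 43, 39, 37, 35, 34, 30, 29, 25}
print next → 49; now {43, 39, 37, 35, 34, 30, 29, 25}
insert 38 → {43, 39, 38, 37, 35, 34, 30, 29, 25}
print next → 43; now {39, 38, 37, 35, 34, 30, 29, 25}
print next → 39; now {38, 37, 35, 34, 30, 29, 25}
insert 42 → {42, 38, 37, 35, 34, 30, 29, 25}
print next → 42; now {38, 37, 35, 34, 30, 29, 25}
insert 32 → {38, 37, 35, 34, 32, 30, 29, 25}
print next → 38; now {37, 35, 34, 32, 30, 29, 25}
insert 41 → {41, 37, 35, 34, 32, 30, 29, 25}
insert 28 → {41, 37, 35, 34, 32, 30, 29, 28, 25}
insert 31 → {41, 37, 35, 34, 32, 31, 30, 29, 28, 25}
print next → 41; now {37, 35, 34, 32, 31, 30, 29, 28, 25}
print next → 37; now {35, 34, 32, 31, 30, 29, 28, 25}
insert 47 → {47, 35, 34, 32, 31, 30, 29, 28, 25}

[47, 35, 34, 32, 31, 30, 29, 28, 25]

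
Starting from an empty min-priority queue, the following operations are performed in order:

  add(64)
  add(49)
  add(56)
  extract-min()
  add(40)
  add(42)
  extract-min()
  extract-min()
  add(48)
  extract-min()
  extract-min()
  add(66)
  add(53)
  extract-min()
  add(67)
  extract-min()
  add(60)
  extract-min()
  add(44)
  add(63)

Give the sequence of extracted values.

49 → 40 → 42 → 48 → 56 → 53 → 64 → 60

insert 64 → {64}
insert 49 → {49, 64}
insert 56 → {49, 56, 64}
extract-min → 49; now {56, 64}
insert 40 → {40, 56, 64}
insert 42 → {40, 42, 56, 64}
extract-min → 40; now {42, 56, 64}
extract-min → 42; now {56, 64}
insert 48 → {48, 56, 64}
extract-min → 48; now {56, 64}
extract-min → 56; now {64}
insert 66 → {64, 66}
insert 53 → {53, 64, 66}
extract-min → 53; now {64, 66}
insert 67 → {64, 66, 67}
extract-min → 64; now {66, 67}
insert 60 → {60, 66, 67}
extract-min → 60; now {66, 67}
insert 44 → {44, 66, 67}
insert 63 → {44, 63, 66, 67}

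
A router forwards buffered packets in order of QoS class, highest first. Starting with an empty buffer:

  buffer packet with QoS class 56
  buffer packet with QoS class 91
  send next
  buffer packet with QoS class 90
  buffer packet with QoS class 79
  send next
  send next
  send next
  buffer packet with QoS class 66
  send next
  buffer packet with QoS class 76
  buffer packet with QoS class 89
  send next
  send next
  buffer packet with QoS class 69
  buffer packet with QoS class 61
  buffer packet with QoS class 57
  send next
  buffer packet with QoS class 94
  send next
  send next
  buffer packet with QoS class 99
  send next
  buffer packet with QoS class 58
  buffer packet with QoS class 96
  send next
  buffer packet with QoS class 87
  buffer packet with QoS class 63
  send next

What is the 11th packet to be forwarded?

99

insert 56 → {56}
insert 91 → {91, 56}
send next → 91; now {56}
insert 90 → {90, 56}
insert 79 → {90, 79, 56}
send next → 90; now {79, 56}
send next → 79; now {56}
send next → 56; now {}
insert 66 → {66}
send next → 66; now {}
insert 76 → {76}
insert 89 → {89, 76}
send next → 89; now {76}
send next → 76; now {}
insert 69 → {69}
insert 61 → {69, 61}
insert 57 → {69, 61, 57}
send next → 69; now {61, 57}
insert 94 → {94, 61, 57}
send next → 94; now {61, 57}
send next → 61; now {57}
insert 99 → {99, 57}
send next → 99; now {57}
insert 58 → {58, 57}
insert 96 → {96, 58, 57}
send next → 96; now {58, 57}
insert 87 → {87, 58, 57}
insert 63 → {87, 63, 58, 57}
send next → 87; now {63, 58, 57}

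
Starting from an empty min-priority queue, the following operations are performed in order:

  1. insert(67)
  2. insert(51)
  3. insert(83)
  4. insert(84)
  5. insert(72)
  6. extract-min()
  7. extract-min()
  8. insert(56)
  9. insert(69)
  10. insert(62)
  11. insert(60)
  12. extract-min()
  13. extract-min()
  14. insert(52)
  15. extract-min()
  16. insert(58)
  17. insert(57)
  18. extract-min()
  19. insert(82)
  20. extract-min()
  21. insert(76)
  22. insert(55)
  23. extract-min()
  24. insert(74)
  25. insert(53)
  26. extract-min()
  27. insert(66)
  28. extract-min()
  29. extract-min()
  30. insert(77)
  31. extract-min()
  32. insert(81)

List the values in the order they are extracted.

[51, 67, 56, 60, 52, 57, 58, 55, 53, 62, 66, 69]

insert 67 → {67}
insert 51 → {51, 67}
insert 83 → {51, 67, 83}
insert 84 → {51, 67, 83, 84}
insert 72 → {51, 67, 72, 83, 84}
extract-min → 51; now {67, 72, 83, 84}
extract-min → 67; now {72, 83, 84}
insert 56 → {56, 72, 83, 84}
insert 69 → {56, 69, 72, 83, 84}
insert 62 → {56, 62, 69, 72, 83, 84}
insert 60 → {56, 60, 62, 69, 72, 83, 84}
extract-min → 56; now {60, 62, 69, 72, 83, 84}
extract-min → 60; now {62, 69, 72, 83, 84}
insert 52 → {52, 62, 69, 72, 83, 84}
extract-min → 52; now {62, 69, 72, 83, 84}
insert 58 → {58, 62, 69, 72, 83, 84}
insert 57 → {57, 58, 62, 69, 72, 83, 84}
extract-min → 57; now {58, 62, 69, 72, 83, 84}
insert 82 → {58, 62, 69, 72, 82, 83, 84}
extract-min → 58; now {62, 69, 72, 82, 83, 84}
insert 76 → {62, 69, 72, 76, 82, 83, 84}
insert 55 → {55, 62, 69, 72, 76, 82, 83, 84}
extract-min → 55; now {62, 69, 72, 76, 82, 83, 84}
insert 74 → {62, 69, 72, 74, 76, 82, 83, 84}
insert 53 → {53, 62, 69, 72, 74, 76, 82, 83, 84}
extract-min → 53; now {62, 69, 72, 74, 76, 82, 83, 84}
insert 66 → {62, 66, 69, 72, 74, 76, 82, 83, 84}
extract-min → 62; now {66, 69, 72, 74, 76, 82, 83, 84}
extract-min → 66; now {69, 72, 74, 76, 82, 83, 84}
insert 77 → {69, 72, 74, 76, 77, 82, 83, 84}
extract-min → 69; now {72, 74, 76, 77, 82, 83, 84}
insert 81 → {72, 74, 76, 77, 81, 82, 83, 84}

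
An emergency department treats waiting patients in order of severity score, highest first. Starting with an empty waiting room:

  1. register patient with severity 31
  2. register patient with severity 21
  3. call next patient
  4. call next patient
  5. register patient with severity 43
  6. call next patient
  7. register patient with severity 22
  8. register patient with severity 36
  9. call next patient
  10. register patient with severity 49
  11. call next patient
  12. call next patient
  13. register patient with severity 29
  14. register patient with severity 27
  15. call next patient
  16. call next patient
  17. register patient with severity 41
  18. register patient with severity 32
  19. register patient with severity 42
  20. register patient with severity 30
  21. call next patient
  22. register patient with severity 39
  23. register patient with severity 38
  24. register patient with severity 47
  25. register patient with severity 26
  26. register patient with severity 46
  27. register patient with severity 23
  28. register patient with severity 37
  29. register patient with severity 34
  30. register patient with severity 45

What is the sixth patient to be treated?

insert 31 → {31}
insert 21 → {31, 21}
call next patient → 31; now {21}
call next patient → 21; now {}
insert 43 → {43}
call next patient → 43; now {}
insert 22 → {22}
insert 36 → {36, 22}
call next patient → 36; now {22}
insert 49 → {49, 22}
call next patient → 49; now {22}
call next patient → 22; now {}
insert 29 → {29}
insert 27 → {29, 27}
call next patient → 29; now {27}
call next patient → 27; now {}
insert 41 → {41}
insert 32 → {41, 32}
insert 42 → {42, 41, 32}
insert 30 → {42, 41, 32, 30}
call next patient → 42; now {41, 32, 30}
insert 39 → {41, 39, 32, 30}
insert 38 → {41, 39, 38, 32, 30}
insert 47 → {47, 41, 39, 38, 32, 30}
insert 26 → {47, 41, 39, 38, 32, 30, 26}
insert 46 → {47, 46, 41, 39, 38, 32, 30, 26}
insert 23 → {47, 46, 41, 39, 38, 32, 30, 26, 23}
insert 37 → {47, 46, 41, 39, 38, 37, 32, 30, 26, 23}
insert 34 → {47, 46, 41, 39, 38, 37, 34, 32, 30, 26, 23}
insert 45 → {47, 46, 45, 41, 39, 38, 37, 34, 32, 30, 26, 23}

22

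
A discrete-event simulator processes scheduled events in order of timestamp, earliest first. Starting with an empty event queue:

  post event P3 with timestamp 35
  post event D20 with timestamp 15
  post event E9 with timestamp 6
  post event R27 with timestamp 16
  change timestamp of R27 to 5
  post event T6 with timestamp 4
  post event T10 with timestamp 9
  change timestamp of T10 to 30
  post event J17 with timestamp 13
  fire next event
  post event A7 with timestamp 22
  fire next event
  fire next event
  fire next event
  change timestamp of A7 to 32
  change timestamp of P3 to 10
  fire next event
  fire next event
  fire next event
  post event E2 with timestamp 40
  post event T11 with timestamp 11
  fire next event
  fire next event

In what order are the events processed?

add P3 (timestamp 35) → {P3:35}
add D20 (timestamp 15) → {D20:15, P3:35}
add E9 (timestamp 6) → {E9:6, D20:15, P3:35}
add R27 (timestamp 16) → {E9:6, D20:15, R27:16, P3:35}
update R27 to timestamp 5 → {R27:5, E9:6, D20:15, P3:35}
add T6 (timestamp 4) → {T6:4, R27:5, E9:6, D20:15, P3:35}
add T10 (timestamp 9) → {T6:4, R27:5, E9:6, T10:9, D20:15, P3:35}
update T10 to timestamp 30 → {T6:4, R27:5, E9:6, D20:15, T10:30, P3:35}
add J17 (timestamp 13) → {T6:4, R27:5, E9:6, J17:13, D20:15, T10:30, P3:35}
fire next event → T6; now {R27:5, E9:6, J17:13, D20:15, T10:30, P3:35}
add A7 (timestamp 22) → {R27:5, E9:6, J17:13, D20:15, A7:22, T10:30, P3:35}
fire next event → R27; now {E9:6, J17:13, D20:15, A7:22, T10:30, P3:35}
fire next event → E9; now {J17:13, D20:15, A7:22, T10:30, P3:35}
fire next event → J17; now {D20:15, A7:22, T10:30, P3:35}
update A7 to timestamp 32 → {D20:15, T10:30, A7:32, P3:35}
update P3 to timestamp 10 → {P3:10, D20:15, T10:30, A7:32}
fire next event → P3; now {D20:15, T10:30, A7:32}
fire next event → D20; now {T10:30, A7:32}
fire next event → T10; now {A7:32}
add E2 (timestamp 40) → {A7:32, E2:40}
add T11 (timestamp 11) → {T11:11, A7:32, E2:40}
fire next event → T11; now {A7:32, E2:40}
fire next event → A7; now {E2:40}

T6, R27, E9, J17, P3, D20, T10, T11, A7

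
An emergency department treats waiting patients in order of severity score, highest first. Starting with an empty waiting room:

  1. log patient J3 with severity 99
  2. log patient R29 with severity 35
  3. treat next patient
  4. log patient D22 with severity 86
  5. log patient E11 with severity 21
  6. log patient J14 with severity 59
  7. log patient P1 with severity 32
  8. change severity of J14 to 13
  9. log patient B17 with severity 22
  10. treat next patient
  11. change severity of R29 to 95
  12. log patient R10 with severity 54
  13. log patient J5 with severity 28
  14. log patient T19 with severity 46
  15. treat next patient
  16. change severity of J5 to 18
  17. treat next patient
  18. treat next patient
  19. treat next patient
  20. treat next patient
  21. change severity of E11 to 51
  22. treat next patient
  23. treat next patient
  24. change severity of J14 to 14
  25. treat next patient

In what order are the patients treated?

[J3, D22, R29, R10, T19, P1, B17, E11, J5, J14]

add J3 (severity 99) → {J3:99}
add R29 (severity 35) → {J3:99, R29:35}
treat next patient → J3; now {R29:35}
add D22 (severity 86) → {D22:86, R29:35}
add E11 (severity 21) → {D22:86, R29:35, E11:21}
add J14 (severity 59) → {D22:86, J14:59, R29:35, E11:21}
add P1 (severity 32) → {D22:86, J14:59, R29:35, P1:32, E11:21}
update J14 to severity 13 → {D22:86, R29:35, P1:32, E11:21, J14:13}
add B17 (severity 22) → {D22:86, R29:35, P1:32, B17:22, E11:21, J14:13}
treat next patient → D22; now {R29:35, P1:32, B17:22, E11:21, J14:13}
update R29 to severity 95 → {R29:95, P1:32, B17:22, E11:21, J14:13}
add R10 (severity 54) → {R29:95, R10:54, P1:32, B17:22, E11:21, J14:13}
add J5 (severity 28) → {R29:95, R10:54, P1:32, J5:28, B17:22, E11:21, J14:13}
add T19 (severity 46) → {R29:95, R10:54, T19:46, P1:32, J5:28, B17:22, E11:21, J14:13}
treat next patient → R29; now {R10:54, T19:46, P1:32, J5:28, B17:22, E11:21, J14:13}
update J5 to severity 18 → {R10:54, T19:46, P1:32, B17:22, E11:21, J5:18, J14:13}
treat next patient → R10; now {T19:46, P1:32, B17:22, E11:21, J5:18, J14:13}
treat next patient → T19; now {P1:32, B17:22, E11:21, J5:18, J14:13}
treat next patient → P1; now {B17:22, E11:21, J5:18, J14:13}
treat next patient → B17; now {E11:21, J5:18, J14:13}
update E11 to severity 51 → {E11:51, J5:18, J14:13}
treat next patient → E11; now {J5:18, J14:13}
treat next patient → J5; now {J14:13}
update J14 to severity 14 → {J14:14}
treat next patient → J14; now {}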